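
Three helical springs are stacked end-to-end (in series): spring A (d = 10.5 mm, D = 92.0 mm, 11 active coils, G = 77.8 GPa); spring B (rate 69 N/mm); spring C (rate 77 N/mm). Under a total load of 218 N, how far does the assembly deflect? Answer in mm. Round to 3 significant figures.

21.8 mm

k_A = Gd⁴/(8D³N_a) = (77.8×10³)(10.5⁴)/(8·92.0³·11) = 13.8 N/mm
Series: 1/k_eq = 1/13.8 + 1/69 + 1/77 = 0.099942; k_eq = 10.006 N/mm
δ = F/k_eq = 218/10.006 = 21.787 mm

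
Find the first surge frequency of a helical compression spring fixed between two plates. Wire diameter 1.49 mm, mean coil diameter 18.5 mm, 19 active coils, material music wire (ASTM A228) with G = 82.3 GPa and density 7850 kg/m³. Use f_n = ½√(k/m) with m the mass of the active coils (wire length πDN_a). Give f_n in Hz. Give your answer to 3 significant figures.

83.5 Hz

k = Gd⁴/(8D³N_a) = (82.3×10³)(1.49⁴)/(8·18.5³·19) = 0.42149 N/mm = 421.49 N/m
Wire length L = πDN_a = π·18.5·19 = 1104.3 mm
m = ρ·(πd²/4)·L = 7850 × 1.7437×10⁻⁶ m² × 1.1043 m = 0.015115 kg
f_n = ½√(k/m) = 0.5·√(421.49/0.015115) = 0.5·√(27886) = 83.495 Hz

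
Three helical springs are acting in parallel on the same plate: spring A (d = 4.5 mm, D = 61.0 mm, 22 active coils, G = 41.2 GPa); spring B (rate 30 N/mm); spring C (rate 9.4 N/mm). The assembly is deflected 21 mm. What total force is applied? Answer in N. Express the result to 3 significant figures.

836 N

k_A = Gd⁴/(8D³N_a) = (41.2×10³)(4.5⁴)/(8·61.0³·22) = 0.42291 N/mm
Parallel: k_eq = 0.42291 + 30 + 9.4 = 39.823 N/mm
F = k_eq·δ = 39.823·21 = 836.28 N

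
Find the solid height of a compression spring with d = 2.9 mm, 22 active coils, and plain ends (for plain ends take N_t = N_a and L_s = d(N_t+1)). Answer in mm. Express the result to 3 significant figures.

plain ends: N_t = N_a = 22
L_s = d·(N_t+1) = 2.9 × 23 = 66.7 mm

66.7 mm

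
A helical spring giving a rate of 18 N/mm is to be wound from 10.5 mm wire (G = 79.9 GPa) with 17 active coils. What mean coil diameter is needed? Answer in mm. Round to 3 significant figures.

D = (Gd⁴/(8N_a·k))^(1/3) = (79.9×10³·10.5⁴/(8·17·18))^(1/3)
  = (396728)^(1/3) = 73.4792 mm

73.5 mm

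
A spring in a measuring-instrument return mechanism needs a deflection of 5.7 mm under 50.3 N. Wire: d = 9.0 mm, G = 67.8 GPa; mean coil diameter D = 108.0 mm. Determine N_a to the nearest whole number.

Required rate k = F/δ = 50.3/5.7 = 8.8246 N/mm
N_a = Gd⁴/(8D³k) = (67.8×10³ × 9.0⁴)/(8 × 108.0³ × 8.8246)
    = 4.44836e+08 / 8.89312e+07 = 5.002 → 5 coils

5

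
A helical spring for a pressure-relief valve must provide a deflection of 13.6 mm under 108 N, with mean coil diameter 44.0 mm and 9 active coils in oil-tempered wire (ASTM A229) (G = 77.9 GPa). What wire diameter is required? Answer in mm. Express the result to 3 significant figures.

5.00 mm

Required rate k = F/δ = 108/13.6 = 7.9412 N/mm
d = (8D³N_a·k / G)^(1/4) = (8·44.0³·9·7.9412 / (77.9×10³))^0.25
  = (625.23)^0.25 = 5.0005 mm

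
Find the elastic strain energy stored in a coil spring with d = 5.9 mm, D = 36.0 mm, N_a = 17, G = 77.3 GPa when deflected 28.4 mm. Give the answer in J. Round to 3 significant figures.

5.95 J

k = Gd⁴/(8D³N_a) = (77.3×10³)(5.9⁴)/(8·36.0³·17) = 14.762 N/mm
U = ½kδ² = 0.5 × 14.762 × 28.4² = 5953.2 N·mm = 5.9532 J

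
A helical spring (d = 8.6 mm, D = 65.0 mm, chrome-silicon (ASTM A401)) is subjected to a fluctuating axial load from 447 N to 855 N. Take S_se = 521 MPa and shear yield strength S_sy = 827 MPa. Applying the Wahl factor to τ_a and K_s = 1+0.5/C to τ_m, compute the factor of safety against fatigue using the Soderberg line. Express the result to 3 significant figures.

C = D/d = 65.0/8.6 = 7.5581; K_W = (4C−1)/(4C−4)+0.615/C = 1.1957; K_s = 1+0.5/C = 1.0662
F_a = (F_max−F_min)/2 = 204 N; F_m = (F_max+F_min)/2 = 651 N
τ_a = K_W·8F_aD/(πd³) = 1.1957 × 53.087 = 63.478 MPa
τ_m = K_s·8F_mD/(πd³) = 1.0662 × 169.41 = 180.62 MPa
Soderberg: 1/n_f = τ_a/S_se + τ_m/S_sy = 63.478/521 + 180.62/827 = 0.12184 + 0.21840 = 0.34024
n_f = 1/0.34024 = 2.939

2.94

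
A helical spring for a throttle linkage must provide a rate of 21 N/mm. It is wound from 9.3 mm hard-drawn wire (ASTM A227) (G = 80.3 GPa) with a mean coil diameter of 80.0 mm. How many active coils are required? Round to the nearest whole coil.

7

N_a = Gd⁴/(8D³k) = (80.3×10³ × 9.3⁴)/(8 × 80.0³ × 21)
    = 6.00686e+08 / 8.6016e+07 = 6.983 → 7 coils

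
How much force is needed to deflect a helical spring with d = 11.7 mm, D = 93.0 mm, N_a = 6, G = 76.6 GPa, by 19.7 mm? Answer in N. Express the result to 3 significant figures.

k = Gd⁴/(8D³N_a) = (76.6×10³)(11.7⁴)/(8·93.0³·6) = 37.178 N/mm
F = k·δ = 37.178 × 19.7 = 732.4 N

732 N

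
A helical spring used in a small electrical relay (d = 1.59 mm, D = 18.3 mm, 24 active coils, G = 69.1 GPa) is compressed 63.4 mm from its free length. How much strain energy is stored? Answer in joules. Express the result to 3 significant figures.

0.754 J

k = Gd⁴/(8D³N_a) = (69.1×10³)(1.59⁴)/(8·18.3³·24) = 0.37533 N/mm
U = ½kδ² = 0.5 × 0.37533 × 63.4² = 754.33 N·mm = 0.75433 J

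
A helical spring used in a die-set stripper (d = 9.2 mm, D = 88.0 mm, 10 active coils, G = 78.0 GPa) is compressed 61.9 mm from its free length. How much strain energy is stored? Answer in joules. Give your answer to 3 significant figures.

k = Gd⁴/(8D³N_a) = (78.0×10³)(9.2⁴)/(8·88.0³·10) = 10.25 N/mm
U = ½kδ² = 0.5 × 10.25 × 61.9² = 19636 N·mm = 19.636 J

19.6 J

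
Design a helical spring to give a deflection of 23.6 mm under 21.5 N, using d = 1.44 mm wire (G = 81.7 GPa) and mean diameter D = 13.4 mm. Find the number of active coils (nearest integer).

20

Required rate k = F/δ = 21.5/23.6 = 0.91102 N/mm
N_a = Gd⁴/(8D³k) = (81.7×10³ × 1.44⁴)/(8 × 13.4³ × 0.91102)
    = 351295 / 17536 = 20.03 → 20 coils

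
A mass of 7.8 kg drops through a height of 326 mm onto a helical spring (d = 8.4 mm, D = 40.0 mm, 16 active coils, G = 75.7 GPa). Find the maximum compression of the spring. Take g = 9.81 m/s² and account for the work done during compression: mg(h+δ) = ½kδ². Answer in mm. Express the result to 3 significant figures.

34.6 mm

k = Gd⁴/(8D³N_a) = (75.7×10³)(8.4⁴)/(8·40.0³·16) = 46.007 N/mm
W = mg = 7.8 × 9.81 = 76.518 N
½kδ² − Wδ − Wh = 0 → δ = (W + √(W² + 2kWh))/k
δ = (76.518 + √(5855 + 2.29527e+06))/46.007 = (76.518 + 1516.9)/46.007 = 34.635 mm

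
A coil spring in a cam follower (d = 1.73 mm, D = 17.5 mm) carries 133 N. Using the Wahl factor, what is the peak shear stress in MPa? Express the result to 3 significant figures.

1310 MPa

Spring index C = D/d = 17.5/1.73 = 10.1156
K_W = (4C−1)/(4C−4) + 0.615/C = 39.462/36.462 + 0.0608 = 1.1431
τ₀ = 8FD/(πd³) = 8·133·17.5/(π·1.73³) = 18620/16.266 = 1144.7 MPa
τ_max = K·τ₀ = 1.1431 × 1144.7 = 1308.5 MPa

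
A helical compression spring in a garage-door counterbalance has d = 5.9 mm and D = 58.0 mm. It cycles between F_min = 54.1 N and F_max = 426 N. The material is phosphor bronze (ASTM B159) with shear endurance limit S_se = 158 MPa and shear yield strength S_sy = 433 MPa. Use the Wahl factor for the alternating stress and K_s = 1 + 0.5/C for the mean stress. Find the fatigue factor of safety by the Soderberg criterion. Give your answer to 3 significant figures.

C = D/d = 58.0/5.9 = 9.8305; K_W = (4C−1)/(4C−4)+0.615/C = 1.1475; K_s = 1+0.5/C = 1.0509
F_a = (F_max−F_min)/2 = 185.95 N; F_m = (F_max+F_min)/2 = 240.05 N
τ_a = K_W·8F_aD/(πd³) = 1.1475 × 133.72 = 153.45 MPa
τ_m = K_s·8F_mD/(πd³) = 1.0509 × 172.63 = 181.41 MPa
Soderberg: 1/n_f = τ_a/S_se + τ_m/S_sy = 153.45/158 + 181.41/433 = 0.97118 + 0.41896 = 1.3901
n_f = 1/1.3901 = 0.7194

0.719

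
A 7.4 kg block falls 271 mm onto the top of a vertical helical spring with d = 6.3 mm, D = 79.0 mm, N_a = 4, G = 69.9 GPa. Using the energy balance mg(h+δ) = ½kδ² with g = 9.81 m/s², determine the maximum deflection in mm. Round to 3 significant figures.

86.2 mm

k = Gd⁴/(8D³N_a) = (69.9×10³)(6.3⁴)/(8·79.0³·4) = 6.9792 N/mm
W = mg = 7.4 × 9.81 = 72.594 N
½kδ² − Wδ − Wh = 0 → δ = (W + √(W² + 2kWh))/k
δ = (72.594 + √(5269.9 + 274605))/6.9792 = (72.594 + 529.03)/6.9792 = 86.202 mm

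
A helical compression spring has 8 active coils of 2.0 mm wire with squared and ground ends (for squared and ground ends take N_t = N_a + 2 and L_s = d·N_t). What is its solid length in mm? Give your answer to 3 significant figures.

20.0 mm

squared and ground ends: N_t = N_a + 2 = 8 + 2 = 10
L_s = d·N_t = 2.0 × 10 = 20 mm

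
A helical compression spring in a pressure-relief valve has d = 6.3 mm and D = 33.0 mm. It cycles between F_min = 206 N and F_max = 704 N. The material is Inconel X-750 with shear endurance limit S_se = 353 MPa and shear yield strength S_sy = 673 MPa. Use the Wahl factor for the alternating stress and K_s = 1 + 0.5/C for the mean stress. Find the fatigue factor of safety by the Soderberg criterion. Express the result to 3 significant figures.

C = D/d = 33.0/6.3 = 5.2381; K_W = (4C−1)/(4C−4)+0.615/C = 1.2944; K_s = 1+0.5/C = 1.0955
F_a = (F_max−F_min)/2 = 249 N; F_m = (F_max+F_min)/2 = 455 N
τ_a = K_W·8F_aD/(πd³) = 1.2944 × 83.682 = 108.32 MPa
τ_m = K_s·8F_mD/(πd³) = 1.0955 × 152.91 = 167.51 MPa
Soderberg: 1/n_f = τ_a/S_se + τ_m/S_sy = 108.32/353 + 167.51/673 = 0.30684 + 0.24890 = 0.55574
n_f = 1/0.55574 = 1.799

1.80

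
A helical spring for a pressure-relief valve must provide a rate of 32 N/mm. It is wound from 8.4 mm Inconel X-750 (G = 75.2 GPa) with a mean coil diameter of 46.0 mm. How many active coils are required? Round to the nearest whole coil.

15

N_a = Gd⁴/(8D³k) = (75.2×10³ × 8.4⁴)/(8 × 46.0³ × 32)
    = 3.74399e+08 / 2.4918e+07 = 15.03 → 15 coils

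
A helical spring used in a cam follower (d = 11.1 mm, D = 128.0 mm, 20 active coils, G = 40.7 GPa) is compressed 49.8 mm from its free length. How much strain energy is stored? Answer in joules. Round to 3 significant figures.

2.28 J

k = Gd⁴/(8D³N_a) = (40.7×10³)(11.1⁴)/(8·128.0³·20) = 1.8414 N/mm
U = ½kδ² = 0.5 × 1.8414 × 49.8² = 2283.3 N·mm = 2.2833 J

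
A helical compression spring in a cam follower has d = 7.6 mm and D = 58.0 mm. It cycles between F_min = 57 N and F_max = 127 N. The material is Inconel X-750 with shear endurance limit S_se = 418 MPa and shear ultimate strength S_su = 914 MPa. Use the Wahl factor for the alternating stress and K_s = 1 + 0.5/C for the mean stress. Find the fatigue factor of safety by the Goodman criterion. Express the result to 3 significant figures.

C = D/d = 58.0/7.6 = 7.6316; K_W = (4C−1)/(4C−4)+0.615/C = 1.1937; K_s = 1+0.5/C = 1.0655
F_a = (F_max−F_min)/2 = 35 N; F_m = (F_max+F_min)/2 = 92 N
τ_a = K_W·8F_aD/(πd³) = 1.1937 × 11.776 = 14.057 MPa
τ_m = K_s·8F_mD/(πd³) = 1.0655 × 30.954 = 32.982 MPa
Goodman: 1/n_f = τ_a/S_se + τ_m/S_su = 14.057/418 + 32.982/914 = 0.03363 + 0.03609 = 0.069714
n_f = 1/0.069714 = 14.34

14.3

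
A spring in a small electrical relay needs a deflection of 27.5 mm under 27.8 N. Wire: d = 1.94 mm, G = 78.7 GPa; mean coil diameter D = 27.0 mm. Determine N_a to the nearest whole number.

7

Required rate k = F/δ = 27.8/27.5 = 1.0109 N/mm
N_a = Gd⁴/(8D³k) = (78.7×10³ × 1.94⁴)/(8 × 27.0³ × 1.0109)
    = 1.11476e+06 / 159182 = 7.003 → 7 coils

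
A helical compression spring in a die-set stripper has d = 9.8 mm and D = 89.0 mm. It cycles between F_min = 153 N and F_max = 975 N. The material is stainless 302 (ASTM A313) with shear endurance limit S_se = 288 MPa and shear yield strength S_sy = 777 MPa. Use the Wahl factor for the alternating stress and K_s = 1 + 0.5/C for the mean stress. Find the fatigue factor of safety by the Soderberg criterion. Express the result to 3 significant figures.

1.71

C = D/d = 89.0/9.8 = 9.0816; K_W = (4C−1)/(4C−4)+0.615/C = 1.1605; K_s = 1+0.5/C = 1.0551
F_a = (F_max−F_min)/2 = 411 N; F_m = (F_max+F_min)/2 = 564 N
τ_a = K_W·8F_aD/(πd³) = 1.1605 × 98.968 = 114.85 MPa
τ_m = K_s·8F_mD/(πd³) = 1.0551 × 135.81 = 143.29 MPa
Soderberg: 1/n_f = τ_a/S_se + τ_m/S_sy = 114.85/288 + 143.29/777 = 0.39880 + 0.18441 = 0.58321
n_f = 1/0.58321 = 1.715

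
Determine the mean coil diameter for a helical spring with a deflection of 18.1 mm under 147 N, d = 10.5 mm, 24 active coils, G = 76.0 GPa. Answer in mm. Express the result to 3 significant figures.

Required rate k = F/δ = 147/18.1 = 8.1215 N/mm
D = (Gd⁴/(8N_a·k))^(1/3) = (76.0×10³·10.5⁴/(8·24·8.1215))^(1/3)
  = (592421)^(1/3) = 83.9867 mm

84.0 mm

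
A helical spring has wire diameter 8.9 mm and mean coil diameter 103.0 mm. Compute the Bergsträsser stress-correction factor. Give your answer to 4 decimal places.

C = D/d = 103.0/8.9 = 11.5730
K_B = (4C+2)/(4C−3) = 48.292/43.292 = 1.1155

1.1155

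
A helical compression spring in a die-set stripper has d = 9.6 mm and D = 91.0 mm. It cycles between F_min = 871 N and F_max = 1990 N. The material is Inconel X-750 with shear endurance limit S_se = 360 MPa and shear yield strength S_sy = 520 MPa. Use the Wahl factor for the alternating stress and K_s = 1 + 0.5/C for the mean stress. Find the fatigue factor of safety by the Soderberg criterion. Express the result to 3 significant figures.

0.814

C = D/d = 91.0/9.6 = 9.4792; K_W = (4C−1)/(4C−4)+0.615/C = 1.1533; K_s = 1+0.5/C = 1.0527
F_a = (F_max−F_min)/2 = 559.5 N; F_m = (F_max+F_min)/2 = 1430.5 N
τ_a = K_W·8F_aD/(πd³) = 1.1533 × 146.54 = 169.01 MPa
τ_m = K_s·8F_mD/(πd³) = 1.0527 × 374.68 = 394.44 MPa
Soderberg: 1/n_f = τ_a/S_se + τ_m/S_sy = 169.01/360 + 394.44/520 = 0.46948 + 0.75854 = 1.228
n_f = 1/1.228 = 0.8143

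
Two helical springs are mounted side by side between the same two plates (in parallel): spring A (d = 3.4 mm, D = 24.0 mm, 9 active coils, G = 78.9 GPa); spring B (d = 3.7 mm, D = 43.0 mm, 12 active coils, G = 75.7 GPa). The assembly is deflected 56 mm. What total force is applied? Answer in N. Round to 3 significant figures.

697 N

k_A = Gd⁴/(8D³N_a) = (78.9×10³)(3.4⁴)/(8·24.0³·9) = 10.593 N/mm
k_B = Gd⁴/(8D³N_a) = (75.7×10³)(3.7⁴)/(8·43.0³·12) = 1.8588 N/mm
Parallel: k_eq = 10.593 + 1.8588 = 12.452 N/mm
F = k_eq·δ = 12.452·56 = 697.31 N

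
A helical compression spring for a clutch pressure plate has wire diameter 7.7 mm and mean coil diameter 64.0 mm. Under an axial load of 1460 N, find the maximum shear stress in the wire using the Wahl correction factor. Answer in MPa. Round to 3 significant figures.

Spring index C = D/d = 64.0/7.7 = 8.3117
K_W = (4C−1)/(4C−4) + 0.615/C = 32.247/29.247 + 0.0740 = 1.1766
τ₀ = 8FD/(πd³) = 8·1460·64.0/(π·7.7³) = 747520/1434.2 = 521.2 MPa
τ_max = K·τ₀ = 1.1766 × 521.2 = 613.22 MPa

613 MPa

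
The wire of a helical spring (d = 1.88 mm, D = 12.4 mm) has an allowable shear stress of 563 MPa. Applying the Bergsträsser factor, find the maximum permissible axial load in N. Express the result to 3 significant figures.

97.6 N

C = D/d = 12.4/1.88 = 6.5957
K_B = (4C+2)/(4C−3) = 28.383/23.383 = 1.2138
τ_max = K·8FD/(πd³) → F_max = τ_allow·πd³/(8DK)
F_max = 563·π·1.88³/(8·12.4·1.2138) = 11753/120.41 = 97.603 N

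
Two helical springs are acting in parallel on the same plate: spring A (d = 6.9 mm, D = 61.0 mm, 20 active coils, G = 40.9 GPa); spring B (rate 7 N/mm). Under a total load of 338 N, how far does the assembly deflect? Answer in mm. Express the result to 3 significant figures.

k_A = Gd⁴/(8D³N_a) = (40.9×10³)(6.9⁴)/(8·61.0³·20) = 2.5528 N/mm
Parallel: k_eq = 2.5528 + 7 = 9.5528 N/mm
δ = F/k_eq = 338/9.5528 = 35.382 mm

35.4 mm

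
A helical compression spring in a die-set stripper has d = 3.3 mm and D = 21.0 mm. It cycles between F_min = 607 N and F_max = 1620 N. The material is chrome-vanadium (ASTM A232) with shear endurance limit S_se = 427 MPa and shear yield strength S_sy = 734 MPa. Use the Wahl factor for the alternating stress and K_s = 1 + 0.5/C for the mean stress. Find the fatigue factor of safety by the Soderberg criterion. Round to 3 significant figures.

0.217

C = D/d = 21.0/3.3 = 6.3636; K_W = (4C−1)/(4C−4)+0.615/C = 1.2365; K_s = 1+0.5/C = 1.0786
F_a = (F_max−F_min)/2 = 506.5 N; F_m = (F_max+F_min)/2 = 1113.5 N
τ_a = K_W·8F_aD/(πd³) = 1.2365 × 753.7 = 931.93 MPa
τ_m = K_s·8F_mD/(πd³) = 1.0786 × 1656.9 = 1787.1 MPa
Soderberg: 1/n_f = τ_a/S_se + τ_m/S_sy = 931.93/427 + 1787.1/734 = 2.18250 + 2.43479 = 4.6173
n_f = 1/4.6173 = 0.2166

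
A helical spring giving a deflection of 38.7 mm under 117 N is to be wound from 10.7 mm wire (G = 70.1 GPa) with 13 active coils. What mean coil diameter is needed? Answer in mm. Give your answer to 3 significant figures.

143 mm

Required rate k = F/δ = 117/38.7 = 3.0233 N/mm
D = (Gd⁴/(8N_a·k))^(1/3) = (70.1×10³·10.7⁴/(8·13·3.0233))^(1/3)
  = (2.92244e+06)^(1/3) = 142.9711 mm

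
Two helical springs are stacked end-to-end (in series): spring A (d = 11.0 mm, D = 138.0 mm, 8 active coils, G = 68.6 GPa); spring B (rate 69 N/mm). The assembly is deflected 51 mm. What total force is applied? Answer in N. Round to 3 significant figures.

k_A = Gd⁴/(8D³N_a) = (68.6×10³)(11.0⁴)/(8·138.0³·8) = 5.9714 N/mm
Series: 1/k_eq = 1/5.9714 + 1/69 = 0.18196; k_eq = 5.4958 N/mm
F = k_eq·δ = 5.4958·51 = 280.29 N

280 N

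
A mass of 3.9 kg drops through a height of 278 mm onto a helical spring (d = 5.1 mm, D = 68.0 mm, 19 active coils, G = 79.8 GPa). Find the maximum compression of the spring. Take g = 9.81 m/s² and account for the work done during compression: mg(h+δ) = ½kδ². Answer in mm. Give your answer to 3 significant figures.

175 mm

k = Gd⁴/(8D³N_a) = (79.8×10³)(5.1⁴)/(8·68.0³·19) = 1.1296 N/mm
W = mg = 3.9 × 9.81 = 38.259 N
½kδ² − Wδ − Wh = 0 → δ = (W + √(W² + 2kWh))/k
δ = (38.259 + √(1463.8 + 24028.2))/1.1296 = (38.259 + 159.66)/1.1296 = 175.22 mm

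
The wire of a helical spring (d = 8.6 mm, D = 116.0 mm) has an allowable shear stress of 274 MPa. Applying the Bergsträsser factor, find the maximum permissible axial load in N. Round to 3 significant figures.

C = D/d = 116.0/8.6 = 13.4884
K_B = (4C+2)/(4C−3) = 55.953/50.953 = 1.0981
τ_max = K·8FD/(πd³) → F_max = τ_allow·πd³/(8DK)
F_max = 274·π·8.6³/(8·116.0·1.0981) = 5.4751e+05/1019.1 = 537.27 N

537 N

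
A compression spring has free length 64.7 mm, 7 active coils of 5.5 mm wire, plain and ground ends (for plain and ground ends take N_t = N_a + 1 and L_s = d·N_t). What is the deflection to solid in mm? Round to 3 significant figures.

N_t = 8; L_s = 5.5·8 = 44 mm
δ_solid = L₀ − L_s = 64.7 − 44 = 20.7 mm

20.7 mm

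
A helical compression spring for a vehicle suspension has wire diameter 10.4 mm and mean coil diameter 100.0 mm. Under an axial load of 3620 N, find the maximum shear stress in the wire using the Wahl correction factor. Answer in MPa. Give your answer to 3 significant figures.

Spring index C = D/d = 100.0/10.4 = 9.6154
K_W = (4C−1)/(4C−4) + 0.615/C = 37.462/34.462 + 0.0640 = 1.1510
τ₀ = 8FD/(πd³) = 8·3620·100.0/(π·10.4³) = 2.896e+06/3533.9 = 819.5 MPa
τ_max = K·τ₀ = 1.1510 × 819.5 = 943.25 MPa

943 MPa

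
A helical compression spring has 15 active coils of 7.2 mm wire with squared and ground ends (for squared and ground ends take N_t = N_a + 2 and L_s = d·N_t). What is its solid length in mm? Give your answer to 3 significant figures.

122 mm

squared and ground ends: N_t = N_a + 2 = 15 + 2 = 17
L_s = d·N_t = 7.2 × 17 = 122.4 mm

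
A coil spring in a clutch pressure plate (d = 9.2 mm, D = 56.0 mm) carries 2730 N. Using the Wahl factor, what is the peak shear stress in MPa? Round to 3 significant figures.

624 MPa

Spring index C = D/d = 56.0/9.2 = 6.0870
K_W = (4C−1)/(4C−4) + 0.615/C = 23.348/20.348 + 0.1010 = 1.2485
τ₀ = 8FD/(πd³) = 8·2730·56.0/(π·9.2³) = 1.22304e+06/2446.3 = 499.95 MPa
τ_max = K·τ₀ = 1.2485 × 499.95 = 624.17 MPa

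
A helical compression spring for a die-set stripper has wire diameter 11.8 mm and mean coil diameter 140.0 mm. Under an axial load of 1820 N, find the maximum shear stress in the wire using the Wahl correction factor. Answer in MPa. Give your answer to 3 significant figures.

Spring index C = D/d = 140.0/11.8 = 11.8644
K_W = (4C−1)/(4C−4) + 0.615/C = 46.458/43.458 + 0.0518 = 1.1209
τ₀ = 8FD/(πd³) = 8·1820·140.0/(π·11.8³) = 2.0384e+06/5161.7 = 394.91 MPa
τ_max = K·τ₀ = 1.1209 × 394.91 = 442.64 MPa

443 MPa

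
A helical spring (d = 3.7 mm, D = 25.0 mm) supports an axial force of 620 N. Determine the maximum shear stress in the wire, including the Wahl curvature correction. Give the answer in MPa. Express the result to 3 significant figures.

952 MPa

Spring index C = D/d = 25.0/3.7 = 6.7568
K_W = (4C−1)/(4C−4) + 0.615/C = 26.027/23.027 + 0.0910 = 1.2213
τ₀ = 8FD/(πd³) = 8·620·25.0/(π·3.7³) = 124000/159.13 = 779.23 MPa
τ_max = K·τ₀ = 1.2213 × 779.23 = 951.68 MPa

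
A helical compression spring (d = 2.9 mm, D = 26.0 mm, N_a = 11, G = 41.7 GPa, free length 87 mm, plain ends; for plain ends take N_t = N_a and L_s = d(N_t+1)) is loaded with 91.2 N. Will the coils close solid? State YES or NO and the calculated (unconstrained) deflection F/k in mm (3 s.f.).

k = Gd⁴/(8D³N_a) = (41.7×10³)(2.9⁴)/(8·26.0³·11) = 1.9069 N/mm
N_t = 11; L_s = 2.9·12 = 34.8 mm; δ_solid = L₀ − L_s = 87 − 34.8 = 52.2 mm
δ = F/k = 91.2/1.9069 = 47.827 mm
δ < δ_solid → spring does not go solid

NO, δ = 47.8 mm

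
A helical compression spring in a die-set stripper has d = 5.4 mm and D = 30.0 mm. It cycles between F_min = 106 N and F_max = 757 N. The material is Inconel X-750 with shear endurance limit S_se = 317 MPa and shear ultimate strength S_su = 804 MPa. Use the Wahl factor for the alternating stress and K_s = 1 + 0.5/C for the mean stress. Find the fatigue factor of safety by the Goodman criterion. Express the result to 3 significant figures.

C = D/d = 30.0/5.4 = 5.5556; K_W = (4C−1)/(4C−4)+0.615/C = 1.2753; K_s = 1+0.5/C = 1.0900
F_a = (F_max−F_min)/2 = 325.5 N; F_m = (F_max+F_min)/2 = 431.5 N
τ_a = K_W·8F_aD/(πd³) = 1.2753 × 157.92 = 201.4 MPa
τ_m = K_s·8F_mD/(πd³) = 1.0900 × 209.34 = 228.19 MPa
Goodman: 1/n_f = τ_a/S_se + τ_m/S_su = 201.4/317 + 228.19/804 = 0.63532 + 0.28381 = 0.91914
n_f = 1/0.91914 = 1.088

1.09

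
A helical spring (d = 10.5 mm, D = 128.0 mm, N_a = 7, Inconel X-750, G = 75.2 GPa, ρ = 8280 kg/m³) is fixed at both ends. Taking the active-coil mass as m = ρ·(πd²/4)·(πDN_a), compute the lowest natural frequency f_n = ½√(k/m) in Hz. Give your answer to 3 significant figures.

k = Gd⁴/(8D³N_a) = (75.2×10³)(10.5⁴)/(8·128.0³·7) = 7.7832 N/mm = 7783.2 N/m
Wire length L = πDN_a = π·128.0·7 = 2814.9 mm
m = ρ·(πd²/4)·L = 8280 × 86.59×10⁻⁶ m² × 2.8149 m = 2.0182 kg
f_n = ½√(k/m) = 0.5·√(7783.2/2.0182) = 0.5·√(3856.6) = 31.051 Hz

31.1 Hz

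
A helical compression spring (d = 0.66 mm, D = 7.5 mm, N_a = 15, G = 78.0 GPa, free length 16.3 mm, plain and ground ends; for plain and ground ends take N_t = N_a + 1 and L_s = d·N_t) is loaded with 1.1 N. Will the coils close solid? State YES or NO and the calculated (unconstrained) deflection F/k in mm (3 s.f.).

NO, δ = 3.76 mm

k = Gd⁴/(8D³N_a) = (78.0×10³)(0.66⁴)/(8·7.5³·15) = 0.29235 N/mm
N_t = 16; L_s = 0.66·16 = 10.56 mm; δ_solid = L₀ − L_s = 16.3 − 10.56 = 5.74 mm
δ = F/k = 1.1/0.29235 = 3.7626 mm
δ < δ_solid → spring does not go solid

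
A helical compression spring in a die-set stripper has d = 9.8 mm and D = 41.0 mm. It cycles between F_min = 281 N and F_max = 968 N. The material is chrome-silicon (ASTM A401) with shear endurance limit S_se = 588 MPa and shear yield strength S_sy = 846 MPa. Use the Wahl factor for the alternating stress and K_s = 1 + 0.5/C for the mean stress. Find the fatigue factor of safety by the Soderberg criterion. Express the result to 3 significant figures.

C = D/d = 41.0/9.8 = 4.1837; K_W = (4C−1)/(4C−4)+0.615/C = 1.3826; K_s = 1+0.5/C = 1.1195
F_a = (F_max−F_min)/2 = 343.5 N; F_m = (F_max+F_min)/2 = 624.5 N
τ_a = K_W·8F_aD/(πd³) = 1.3826 × 38.104 = 52.682 MPa
τ_m = K_s·8F_mD/(πd³) = 1.1195 × 69.275 = 77.555 MPa
Soderberg: 1/n_f = τ_a/S_se + τ_m/S_sy = 52.682/588 + 77.555/846 = 0.08960 + 0.09167 = 0.18127
n_f = 1/0.18127 = 5.517

5.52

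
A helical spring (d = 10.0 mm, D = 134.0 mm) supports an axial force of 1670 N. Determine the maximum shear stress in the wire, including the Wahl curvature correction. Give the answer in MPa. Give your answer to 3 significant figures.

630 MPa

Spring index C = D/d = 134.0/10.0 = 13.4000
K_W = (4C−1)/(4C−4) + 0.615/C = 52.600/49.600 + 0.0459 = 1.1064
τ₀ = 8FD/(πd³) = 8·1670·134.0/(π·10.0³) = 1.79024e+06/3141.6 = 569.85 MPa
τ_max = K·τ₀ = 1.1064 × 569.85 = 630.47 MPa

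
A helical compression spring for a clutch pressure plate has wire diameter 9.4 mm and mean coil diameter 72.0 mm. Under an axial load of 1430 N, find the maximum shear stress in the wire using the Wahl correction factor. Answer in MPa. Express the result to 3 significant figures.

377 MPa

Spring index C = D/d = 72.0/9.4 = 7.6596
K_W = (4C−1)/(4C−4) + 0.615/C = 29.638/26.638 + 0.0803 = 1.1929
τ₀ = 8FD/(πd³) = 8·1430·72.0/(π·9.4³) = 823680/2609.4 = 315.66 MPa
τ_max = K·τ₀ = 1.1929 × 315.66 = 376.56 MPa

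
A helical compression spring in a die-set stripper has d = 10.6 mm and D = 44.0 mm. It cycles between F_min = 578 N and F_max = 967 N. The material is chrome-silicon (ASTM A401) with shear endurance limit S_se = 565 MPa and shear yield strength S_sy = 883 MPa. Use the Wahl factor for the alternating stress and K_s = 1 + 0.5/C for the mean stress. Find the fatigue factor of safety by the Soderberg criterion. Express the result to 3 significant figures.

7.29

C = D/d = 44.0/10.6 = 4.1509; K_W = (4C−1)/(4C−4)+0.615/C = 1.3862; K_s = 1+0.5/C = 1.1205
F_a = (F_max−F_min)/2 = 194.5 N; F_m = (F_max+F_min)/2 = 772.5 N
τ_a = K_W·8F_aD/(πd³) = 1.3862 × 18.298 = 25.364 MPa
τ_m = K_s·8F_mD/(πd³) = 1.1205 × 72.673 = 81.427 MPa
Soderberg: 1/n_f = τ_a/S_se + τ_m/S_sy = 25.364/565 + 81.427/883 = 0.04489 + 0.09222 = 0.13711
n_f = 1/0.13711 = 7.294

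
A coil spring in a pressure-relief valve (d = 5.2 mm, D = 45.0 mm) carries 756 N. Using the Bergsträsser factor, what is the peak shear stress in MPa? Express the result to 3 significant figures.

Spring index C = D/d = 45.0/5.2 = 8.6538
K_B = (4C+2)/(4C−3) = 36.615/31.615 = 1.1582
τ₀ = 8FD/(πd³) = 8·756·45.0/(π·5.2³) = 272160/441.73 = 616.12 MPa
τ_max = K·τ₀ = 1.1582 × 616.12 = 713.56 MPa

714 MPa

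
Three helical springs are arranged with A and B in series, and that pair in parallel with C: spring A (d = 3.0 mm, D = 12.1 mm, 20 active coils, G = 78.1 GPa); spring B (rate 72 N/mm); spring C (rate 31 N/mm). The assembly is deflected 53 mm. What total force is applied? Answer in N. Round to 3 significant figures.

k_A = Gd⁴/(8D³N_a) = (78.1×10³)(3.0⁴)/(8·12.1³·20) = 22.318 N/mm
Springs A,B series: k_AB = 1/(1/22.318+1/72) = 17.037 N/mm; parallel with C: k_eq = 17.037+31 = 48.037 N/mm
F = k_eq·δ = 48.037·53 = 2546 N

2550 N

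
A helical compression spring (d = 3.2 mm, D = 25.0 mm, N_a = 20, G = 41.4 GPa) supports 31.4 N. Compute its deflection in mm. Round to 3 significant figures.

18.1 mm

k = Gd⁴/(8D³N_a) = (41.4×10³)(3.2⁴)/(8·25.0³·20) = 1.7364 N/mm
δ = F/k = 31.4 / 1.7364 = 18.083 mm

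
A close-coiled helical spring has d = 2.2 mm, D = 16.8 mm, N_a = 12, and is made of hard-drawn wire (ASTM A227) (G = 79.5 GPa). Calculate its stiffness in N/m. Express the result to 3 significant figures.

4090 N/m

k = Gd⁴/(8D³N_a) = (79.5×10³ × 2.2⁴) / (8 × 16.8³ × 12)
  = 1.86234e+06 / 455197 = 4.0913 N/mm = 4091.3 N/m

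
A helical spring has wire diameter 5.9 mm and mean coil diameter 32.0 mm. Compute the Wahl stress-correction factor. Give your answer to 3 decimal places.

1.283

C = D/d = 32.0/5.9 = 5.4237
K_W = (4C−1)/(4C−4) + 0.615/C = 20.695/17.695 + 0.1134 = 1.2829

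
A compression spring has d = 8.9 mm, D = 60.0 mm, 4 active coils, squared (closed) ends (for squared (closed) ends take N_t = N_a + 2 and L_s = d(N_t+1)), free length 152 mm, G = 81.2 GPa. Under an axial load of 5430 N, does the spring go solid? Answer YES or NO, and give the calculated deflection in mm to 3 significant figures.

NO, δ = 73.7 mm

k = Gd⁴/(8D³N_a) = (81.2×10³)(8.9⁴)/(8·60.0³·4) = 73.708 N/mm
N_t = 6; L_s = 8.9·7 = 62.3 mm; δ_solid = L₀ − L_s = 152 − 62.3 = 89.7 mm
δ = F/k = 5430/73.708 = 73.669 mm
δ < δ_solid → spring does not go solid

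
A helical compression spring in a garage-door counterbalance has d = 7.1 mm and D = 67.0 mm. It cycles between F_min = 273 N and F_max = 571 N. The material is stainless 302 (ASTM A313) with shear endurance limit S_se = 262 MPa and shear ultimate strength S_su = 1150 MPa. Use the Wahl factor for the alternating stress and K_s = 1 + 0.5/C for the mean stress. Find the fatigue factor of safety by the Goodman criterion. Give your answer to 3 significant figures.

C = D/d = 67.0/7.1 = 9.4366; K_W = (4C−1)/(4C−4)+0.615/C = 1.1541; K_s = 1+0.5/C = 1.0530
F_a = (F_max−F_min)/2 = 149 N; F_m = (F_max+F_min)/2 = 422 N
τ_a = K_W·8F_aD/(πd³) = 1.1541 × 71.027 = 81.971 MPa
τ_m = K_s·8F_mD/(πd³) = 1.0530 × 201.16 = 211.82 MPa
Goodman: 1/n_f = τ_a/S_se + τ_m/S_su = 81.971/262 + 211.82/1150 = 0.31286 + 0.18419 = 0.49706
n_f = 1/0.49706 = 2.012

2.01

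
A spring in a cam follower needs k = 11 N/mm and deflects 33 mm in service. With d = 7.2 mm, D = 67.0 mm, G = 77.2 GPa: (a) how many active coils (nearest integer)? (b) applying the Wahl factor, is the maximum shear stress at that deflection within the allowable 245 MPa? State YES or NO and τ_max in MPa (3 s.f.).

N_a = Gd⁴/(8D³k) = (77.2×10³)(7.2⁴)/(8·67.0³·11) = 7.839 → N_a = 8
Actual rate k = Gd⁴/(8D³·8) = 10.778 N/mm
Working load F = kδ = 10.778·33 = 355.68 N
C = 67.0/7.2 = 9.3056; K_W = (4C−1)/(4C−4)+0.615/C = 1.1564
τ_max = K_W·8FD/(πd³) = 1.1564·162.58 = 188.01 MPa
τ_max ≤ 245 MPa → acceptable

(a) 8 coils; (b) YES, τ_max = 188 MPa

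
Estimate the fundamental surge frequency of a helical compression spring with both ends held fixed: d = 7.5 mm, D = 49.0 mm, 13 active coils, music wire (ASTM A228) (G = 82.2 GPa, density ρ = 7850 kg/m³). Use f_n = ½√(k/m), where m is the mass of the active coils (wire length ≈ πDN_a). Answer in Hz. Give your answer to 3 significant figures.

k = Gd⁴/(8D³N_a) = (82.2×10³)(7.5⁴)/(8·49.0³·13) = 21.257 N/mm = 21257 N/m
Wire length L = πDN_a = π·49.0·13 = 2001.2 mm
m = ρ·(πd²/4)·L = 7850 × 44.179×10⁻⁶ m² × 2.0012 m = 0.69402 kg
f_n = ½√(k/m) = 0.5·√(21257/0.69402) = 0.5·√(30628) = 87.505 Hz

87.5 Hz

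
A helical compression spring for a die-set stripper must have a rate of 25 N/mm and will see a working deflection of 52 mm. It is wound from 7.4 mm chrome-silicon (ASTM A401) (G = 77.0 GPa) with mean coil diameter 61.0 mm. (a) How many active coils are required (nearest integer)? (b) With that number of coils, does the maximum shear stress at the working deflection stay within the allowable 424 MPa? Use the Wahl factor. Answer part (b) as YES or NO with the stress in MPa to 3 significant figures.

(a) 5 coils; (b) NO, τ_max = 597 MPa

N_a = Gd⁴/(8D³k) = (77.0×10³)(7.4⁴)/(8·61.0³·25) = 5.086 → N_a = 5
Actual rate k = Gd⁴/(8D³·5) = 25.431 N/mm
Working load F = kδ = 25.431·52 = 1322.4 N
C = 61.0/7.4 = 8.2432; K_W = (4C−1)/(4C−4)+0.615/C = 1.1782
τ_max = K_W·8FD/(πd³) = 1.1782·506.93 = 597.24 MPa
τ_max > 424 MPa → exceeds allowable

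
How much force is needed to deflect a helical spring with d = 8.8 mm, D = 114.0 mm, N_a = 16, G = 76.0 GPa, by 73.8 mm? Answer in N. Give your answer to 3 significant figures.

k = Gd⁴/(8D³N_a) = (76.0×10³)(8.8⁴)/(8·114.0³·16) = 2.4034 N/mm
F = k·δ = 2.4034 × 73.8 = 177.37 N

177 N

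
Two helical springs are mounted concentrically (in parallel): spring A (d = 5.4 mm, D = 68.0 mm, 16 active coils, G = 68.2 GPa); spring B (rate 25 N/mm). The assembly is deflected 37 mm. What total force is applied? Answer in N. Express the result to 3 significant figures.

978 N

k_A = Gd⁴/(8D³N_a) = (68.2×10³)(5.4⁴)/(8·68.0³·16) = 1.4409 N/mm
Parallel: k_eq = 1.4409 + 25 = 26.441 N/mm
F = k_eq·δ = 26.441·37 = 978.31 N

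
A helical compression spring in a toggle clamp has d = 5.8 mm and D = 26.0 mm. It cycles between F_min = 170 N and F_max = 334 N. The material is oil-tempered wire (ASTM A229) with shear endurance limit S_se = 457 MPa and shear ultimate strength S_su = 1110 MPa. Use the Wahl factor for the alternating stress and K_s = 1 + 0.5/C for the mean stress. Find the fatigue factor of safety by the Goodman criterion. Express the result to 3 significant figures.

C = D/d = 26.0/5.8 = 4.4828; K_W = (4C−1)/(4C−4)+0.615/C = 1.3525; K_s = 1+0.5/C = 1.1115
F_a = (F_max−F_min)/2 = 82 N; F_m = (F_max+F_min)/2 = 252 N
τ_a = K_W·8F_aD/(πd³) = 1.3525 × 27.826 = 37.635 MPa
τ_m = K_s·8F_mD/(πd³) = 1.1115 × 85.513 = 95.051 MPa
Goodman: 1/n_f = τ_a/S_se + τ_m/S_su = 37.635/457 + 95.051/1110 = 0.08235 + 0.08563 = 0.16798
n_f = 1/0.16798 = 5.953

5.95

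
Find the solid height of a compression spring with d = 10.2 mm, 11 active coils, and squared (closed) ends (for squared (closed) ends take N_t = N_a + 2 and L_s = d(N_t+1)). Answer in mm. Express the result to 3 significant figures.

squared (closed) ends: N_t = N_a + 2 = 11 + 2 = 13
L_s = d·(N_t+1) = 10.2 × 14 = 142.8 mm

143 mm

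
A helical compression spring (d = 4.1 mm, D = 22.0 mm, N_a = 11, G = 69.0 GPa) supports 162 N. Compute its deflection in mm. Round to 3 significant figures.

k = Gd⁴/(8D³N_a) = (69.0×10³)(4.1⁴)/(8·22.0³·11) = 20.808 N/mm
δ = F/k = 162 / 20.808 = 7.7854 mm

7.79 mm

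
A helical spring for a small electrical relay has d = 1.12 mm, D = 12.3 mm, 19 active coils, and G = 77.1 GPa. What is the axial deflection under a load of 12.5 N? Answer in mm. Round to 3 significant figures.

29.1 mm

k = Gd⁴/(8D³N_a) = (77.1×10³)(1.12⁴)/(8·12.3³·19) = 0.42891 N/mm
δ = F/k = 12.5 / 0.42891 = 29.144 mm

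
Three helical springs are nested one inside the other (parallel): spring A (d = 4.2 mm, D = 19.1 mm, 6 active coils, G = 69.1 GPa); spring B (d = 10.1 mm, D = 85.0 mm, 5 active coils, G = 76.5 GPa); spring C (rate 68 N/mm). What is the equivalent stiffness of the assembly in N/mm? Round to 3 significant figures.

165 N/mm

k_A = Gd⁴/(8D³N_a) = (69.1×10³)(4.2⁴)/(8·19.1³·6) = 64.289 N/mm
k_B = Gd⁴/(8D³N_a) = (76.5×10³)(10.1⁴)/(8·85.0³·5) = 32.406 N/mm
Parallel: k_eq = 64.289 + 32.406 + 68 = 164.69 N/mm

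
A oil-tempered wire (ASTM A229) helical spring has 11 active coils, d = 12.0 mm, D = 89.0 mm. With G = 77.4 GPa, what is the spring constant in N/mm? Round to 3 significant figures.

25.9 N/mm

k = Gd⁴/(8D³N_a) = (77.4×10³ × 12.0⁴) / (8 × 89.0³ × 11)
  = 1.60497e+09 / 6.20373e+07 = 25.871 N/mm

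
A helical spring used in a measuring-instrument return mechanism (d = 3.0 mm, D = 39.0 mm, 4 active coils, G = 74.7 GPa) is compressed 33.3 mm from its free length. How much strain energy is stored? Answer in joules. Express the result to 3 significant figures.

1.77 J

k = Gd⁴/(8D³N_a) = (74.7×10³)(3.0⁴)/(8·39.0³·4) = 3.1876 N/mm
U = ½kδ² = 0.5 × 3.1876 × 33.3² = 1767.3 N·mm = 1.7673 J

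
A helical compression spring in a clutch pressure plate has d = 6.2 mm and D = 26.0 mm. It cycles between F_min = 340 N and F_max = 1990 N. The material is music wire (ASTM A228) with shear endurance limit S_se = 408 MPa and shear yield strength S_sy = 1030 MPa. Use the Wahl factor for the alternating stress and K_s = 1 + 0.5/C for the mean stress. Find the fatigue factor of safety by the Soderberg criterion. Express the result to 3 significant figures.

C = D/d = 26.0/6.2 = 4.1935; K_W = (4C−1)/(4C−4)+0.615/C = 1.3815; K_s = 1+0.5/C = 1.1192
F_a = (F_max−F_min)/2 = 825 N; F_m = (F_max+F_min)/2 = 1165 N
τ_a = K_W·8F_aD/(πd³) = 1.3815 × 229.19 = 316.62 MPa
τ_m = K_s·8F_mD/(πd³) = 1.1192 × 323.64 = 362.23 MPa
Soderberg: 1/n_f = τ_a/S_se + τ_m/S_sy = 316.62/408 + 362.23/1030 = 0.77604 + 0.35168 = 1.1277
n_f = 1/1.1277 = 0.8867

0.887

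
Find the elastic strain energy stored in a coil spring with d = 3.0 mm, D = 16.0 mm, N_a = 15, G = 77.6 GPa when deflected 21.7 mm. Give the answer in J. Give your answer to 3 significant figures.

k = Gd⁴/(8D³N_a) = (77.6×10³)(3.0⁴)/(8·16.0³·15) = 12.788 N/mm
U = ½kδ² = 0.5 × 12.788 × 21.7² = 3010.9 N·mm = 3.0109 J

3.01 J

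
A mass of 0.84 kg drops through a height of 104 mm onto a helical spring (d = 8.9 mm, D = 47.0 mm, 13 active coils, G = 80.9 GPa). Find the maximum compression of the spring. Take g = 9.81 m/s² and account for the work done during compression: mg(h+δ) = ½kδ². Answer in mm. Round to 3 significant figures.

6.22 mm

k = Gd⁴/(8D³N_a) = (80.9×10³)(8.9⁴)/(8·47.0³·13) = 47.009 N/mm
W = mg = 0.84 × 9.81 = 8.2404 N
½kδ² − Wδ − Wh = 0 → δ = (W + √(W² + 2kWh))/k
δ = (8.2404 + √(67.904 + 80573.7))/47.009 = (8.2404 + 283.97)/47.009 = 6.2161 mm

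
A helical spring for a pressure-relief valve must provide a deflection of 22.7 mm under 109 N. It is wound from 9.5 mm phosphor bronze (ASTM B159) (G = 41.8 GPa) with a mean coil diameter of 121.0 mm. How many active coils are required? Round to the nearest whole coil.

Required rate k = F/δ = 109/22.7 = 4.8018 N/mm
N_a = Gd⁴/(8D³k) = (41.8×10³ × 9.5⁴)/(8 × 121.0³ × 4.8018)
    = 3.40464e+08 / 6.80529e+07 = 5.003 → 5 coils

5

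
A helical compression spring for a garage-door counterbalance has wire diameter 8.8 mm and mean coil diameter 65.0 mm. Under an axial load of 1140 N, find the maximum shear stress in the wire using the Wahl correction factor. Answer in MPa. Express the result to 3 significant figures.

332 MPa

Spring index C = D/d = 65.0/8.8 = 7.3864
K_W = (4C−1)/(4C−4) + 0.615/C = 28.545/25.545 + 0.0833 = 1.2007
τ₀ = 8FD/(πd³) = 8·1140·65.0/(π·8.8³) = 592800/2140.9 = 276.89 MPa
τ_max = K·τ₀ = 1.2007 × 276.89 = 332.46 MPa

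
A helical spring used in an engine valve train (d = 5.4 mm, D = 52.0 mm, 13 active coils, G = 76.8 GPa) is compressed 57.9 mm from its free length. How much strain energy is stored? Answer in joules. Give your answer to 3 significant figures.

7.49 J

k = Gd⁴/(8D³N_a) = (76.8×10³)(5.4⁴)/(8·52.0³·13) = 4.4657 N/mm
U = ½kδ² = 0.5 × 4.4657 × 57.9² = 7485.5 N·mm = 7.4855 J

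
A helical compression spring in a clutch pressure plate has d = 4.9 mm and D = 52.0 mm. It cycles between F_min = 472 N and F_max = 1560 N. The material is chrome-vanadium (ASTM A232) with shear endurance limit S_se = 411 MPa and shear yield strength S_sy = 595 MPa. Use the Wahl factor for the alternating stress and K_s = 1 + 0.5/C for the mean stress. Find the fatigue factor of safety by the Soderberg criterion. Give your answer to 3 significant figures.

0.270

C = D/d = 52.0/4.9 = 10.6122; K_W = (4C−1)/(4C−4)+0.615/C = 1.1360; K_s = 1+0.5/C = 1.0471
F_a = (F_max−F_min)/2 = 544 N; F_m = (F_max+F_min)/2 = 1016 N
τ_a = K_W·8F_aD/(πd³) = 1.1360 × 612.29 = 695.54 MPa
τ_m = K_s·8F_mD/(πd³) = 1.0471 × 1143.5 = 1197.4 MPa
Soderberg: 1/n_f = τ_a/S_se + τ_m/S_sy = 695.54/411 + 1197.4/595 = 1.69232 + 2.01246 = 3.7048
n_f = 1/3.7048 = 0.2699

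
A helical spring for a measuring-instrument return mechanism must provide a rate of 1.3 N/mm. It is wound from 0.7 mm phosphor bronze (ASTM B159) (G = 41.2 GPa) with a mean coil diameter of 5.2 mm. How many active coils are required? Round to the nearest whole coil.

7

N_a = Gd⁴/(8D³k) = (41.2×10³ × 0.7⁴)/(8 × 5.2³ × 1.3)
    = 9892.12 / 1462.32 = 6.765 → 7 coils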